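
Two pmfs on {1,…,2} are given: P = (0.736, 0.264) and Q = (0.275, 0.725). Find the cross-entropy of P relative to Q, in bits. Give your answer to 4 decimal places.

1.4933 bits

H(P,Q) = −Σ p·log₂ q.
  −0.736·log₂(0.275) = 1.37080
  −0.264·log₂(0.725) = 0.12248
H(P,Q) = 1.4933 bits.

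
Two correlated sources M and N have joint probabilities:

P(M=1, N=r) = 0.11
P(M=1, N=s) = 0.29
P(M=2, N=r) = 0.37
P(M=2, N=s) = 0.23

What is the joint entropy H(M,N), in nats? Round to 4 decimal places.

1.3077 nats

H(M,N) = −Σ p(x,y)·ln p(x,y) over all 4 cells.
  cell (1,r): −0.11·ln0.11 = 0.24280
  cell (1,s): −0.29·ln0.29 = 0.35898
  cell (2,r): −0.37·ln0.37 = 0.36787
  cell (2,s): −0.23·ln0.23 = 0.33803
Sum = 1.3077 nats.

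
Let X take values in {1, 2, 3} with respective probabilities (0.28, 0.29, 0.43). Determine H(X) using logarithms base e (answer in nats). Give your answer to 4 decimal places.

H(X) = −Σ p·ln p.
  −(0.28)·ln(0.28) = 0.35643
  −(0.29)·ln(0.29) = 0.35898
  −(0.43)·ln(0.43) = 0.36291
Sum: 0.35643 + 0.35898 + 0.36291 = 1.0783 nats.

1.0783 nats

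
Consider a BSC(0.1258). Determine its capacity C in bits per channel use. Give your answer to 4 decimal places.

Binary symmetric channel: C = 1 − h₂(ε) where h₂ is the binary entropy function.
h₂(0.1258) = −0.1258·log₂0.1258 − 0.8742·log₂0.8742 = 0.5458.
C = 1 − 0.5458 = 0.4542 bits per channel use.

0.4542 bits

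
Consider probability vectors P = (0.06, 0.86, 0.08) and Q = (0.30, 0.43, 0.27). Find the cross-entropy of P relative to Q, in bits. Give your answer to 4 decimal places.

H(P,Q) = −Σ p·log₂ q.
  −0.06·log₂(0.30) = 0.10422
  −0.86·log₂(0.43) = 1.04713
  −0.08·log₂(0.27) = 0.15112
H(P,Q) = 1.3025 bits.

1.3025 bits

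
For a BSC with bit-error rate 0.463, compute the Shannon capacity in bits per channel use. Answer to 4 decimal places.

Binary symmetric channel: C = 1 − h₂(ε) where h₂ is the binary entropy function.
h₂(0.463) = −0.463·log₂0.463 − 0.537·log₂0.537 = 0.9960.
C = 1 − 0.9960 = 0.0040 bits per channel use.

0.0040 bits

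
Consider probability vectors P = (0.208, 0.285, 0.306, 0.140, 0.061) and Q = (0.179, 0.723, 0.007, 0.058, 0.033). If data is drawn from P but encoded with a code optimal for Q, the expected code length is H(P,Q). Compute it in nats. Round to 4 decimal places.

2.5753 nats

H(P,Q) = −Σ p·ln q.
  −0.208·ln(0.179) = 0.35784
  −0.285·ln(0.723) = 0.09244
  −0.306·ln(0.007) = 1.51832
  −0.140·ln(0.058) = 0.39862
  −0.061·ln(0.033) = 0.20809
H(P,Q) = 2.5753 nats.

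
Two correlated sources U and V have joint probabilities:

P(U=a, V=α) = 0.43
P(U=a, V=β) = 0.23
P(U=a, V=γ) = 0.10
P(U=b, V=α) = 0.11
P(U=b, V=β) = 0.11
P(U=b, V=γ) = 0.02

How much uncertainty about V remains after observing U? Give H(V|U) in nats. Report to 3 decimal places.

Marginals: p(U) = (0.7600, 0.2400), p(V) = (0.5400, 0.3400, 0.1200).
H(V|U) = Σ p(U) · H(V|U=·).
  U=a: p=0.7600, H(V|U=a) = 0.9508
  U=b: p=0.2400, H(V|U=b) = 0.9222
Weighted sum = 0.944 nats.

0.944 nats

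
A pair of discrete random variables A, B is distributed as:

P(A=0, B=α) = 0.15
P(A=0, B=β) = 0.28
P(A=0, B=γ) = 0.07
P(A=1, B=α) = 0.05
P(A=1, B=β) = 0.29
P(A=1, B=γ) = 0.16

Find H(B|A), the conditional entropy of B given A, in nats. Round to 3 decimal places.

0.936 nats

Marginals: p(A) = (0.5000, 0.5000), p(B) = (0.2000, 0.5700, 0.2300).
H(B|A) = Σ p(A) · H(B|A=·).
  A=0: p=0.5000, H(B|A=0) = 0.9611
  A=1: p=0.5000, H(B|A=1) = 0.9108
Weighted sum = 0.936 nats.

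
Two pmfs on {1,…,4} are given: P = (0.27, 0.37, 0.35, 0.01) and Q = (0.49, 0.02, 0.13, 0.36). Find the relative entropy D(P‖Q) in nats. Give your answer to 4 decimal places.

1.2295 nats

D(P‖Q) = Σ p·ln(p/q).
  0.27·ln(0.27/0.49) = -0.16092
  0.37·ln(0.37/0.02) = 1.07958
  0.35·ln(0.35/0.13) = 0.34664
  0.01·ln(0.01/0.36) = -0.03584
D(P‖Q) = 1.2295 nats.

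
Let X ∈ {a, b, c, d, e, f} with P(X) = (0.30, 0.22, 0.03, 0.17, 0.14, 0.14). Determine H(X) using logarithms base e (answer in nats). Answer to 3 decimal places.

H(X) = −Σ p·ln p.
  −(0.30)·ln(0.30) = 0.3612
  −(0.22)·ln(0.22) = 0.3331
  −(0.03)·ln(0.03) = 0.1052
  −(0.17)·ln(0.17) = 0.3012
  −(0.14)·ln(0.14) = 0.2753
  −(0.14)·ln(0.14) = 0.2753
Sum: 0.3612 + 0.3331 + 0.1052 + 0.3012 + 0.2753 + 0.2753 = 1.651 nats.

1.651 nats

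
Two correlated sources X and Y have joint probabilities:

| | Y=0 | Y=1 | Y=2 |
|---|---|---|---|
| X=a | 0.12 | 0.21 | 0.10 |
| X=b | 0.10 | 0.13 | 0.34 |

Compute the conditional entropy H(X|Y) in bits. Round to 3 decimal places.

Chain rule: H(X|Y) = H(X,Y) − H(Y).
Marginals: p(X) = (0.4300, 0.5700), p(Y) = (0.2200, 0.3400, 0.4400).
H(X,Y) = 2.4161 bits; H(Y) = 1.5309 bits.
H(X|Y) = 2.4161 − 1.5309 = 0.885 bits.

0.885 bits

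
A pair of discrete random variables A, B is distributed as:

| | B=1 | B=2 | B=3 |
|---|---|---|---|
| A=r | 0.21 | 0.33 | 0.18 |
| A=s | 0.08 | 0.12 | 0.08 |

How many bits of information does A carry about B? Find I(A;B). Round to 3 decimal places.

0.001 bits

Marginals: p(A) = (0.7200, 0.2800), p(B) = (0.2900, 0.4500, 0.2600).
I(A;B) = H(A) + H(B) − H(A,B).
H(A) = 0.8555, H(B) = 1.5416, H(A,B) = 2.3960.
I(A;B) = 0.8555 + 1.5416 − 2.3960 = 0.001 bits.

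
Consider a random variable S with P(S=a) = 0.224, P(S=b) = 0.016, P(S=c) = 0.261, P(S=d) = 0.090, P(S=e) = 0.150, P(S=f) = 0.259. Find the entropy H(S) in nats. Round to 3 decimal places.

1.603 nats

H(S) = −Σ p·ln p.
  −(0.224)·ln(0.224) = 0.3351
  −(0.016)·ln(0.016) = 0.0662
  −(0.261)·ln(0.261) = 0.3506
  −(0.090)·ln(0.090) = 0.2167
  −(0.150)·ln(0.150) = 0.2846
  −(0.259)·ln(0.259) = 0.3499
Sum: 0.3351 + 0.0662 + 0.3506 + 0.2167 + 0.2846 + 0.3499 = 1.603 nats.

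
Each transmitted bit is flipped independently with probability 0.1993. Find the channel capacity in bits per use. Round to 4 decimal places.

Binary symmetric channel: C = 1 − h₂(ε) where h₂ is the binary entropy function.
h₂(0.1993) = −0.1993·log₂0.1993 − 0.8007·log₂0.8007 = 0.7205.
C = 1 − 0.7205 = 0.2795 bits per channel use.

0.2795 bits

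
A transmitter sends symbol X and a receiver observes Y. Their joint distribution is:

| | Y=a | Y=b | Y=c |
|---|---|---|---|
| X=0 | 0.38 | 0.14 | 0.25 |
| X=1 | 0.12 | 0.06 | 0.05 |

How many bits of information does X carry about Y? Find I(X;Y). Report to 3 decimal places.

0.009 bits

Marginals: p(X) = (0.7700, 0.2300), p(Y) = (0.5000, 0.2000, 0.3000).
I(X;Y) = H(X) + H(Y) − H(X,Y).
H(X) = 0.7780, H(Y) = 1.4855, H(X,Y) = 2.2543.
I(X;Y) = 0.7780 + 1.4855 − 2.2543 = 0.009 bits.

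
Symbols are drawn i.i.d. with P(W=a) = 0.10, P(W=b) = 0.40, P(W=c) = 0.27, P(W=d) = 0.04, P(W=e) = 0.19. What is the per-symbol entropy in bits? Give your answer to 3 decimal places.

H(W) = −Σ p·log₂ p.
  −(0.10)·log₂(0.10) = 0.3322
  −(0.40)·log₂(0.40) = 0.5288
  −(0.27)·log₂(0.27) = 0.5100
  −(0.04)·log₂(0.04) = 0.1858
  −(0.19)·log₂(0.19) = 0.4552
Sum: 0.3322 + 0.5288 + 0.5100 + 0.1858 + 0.4552 = 2.012 bits.

2.012 bits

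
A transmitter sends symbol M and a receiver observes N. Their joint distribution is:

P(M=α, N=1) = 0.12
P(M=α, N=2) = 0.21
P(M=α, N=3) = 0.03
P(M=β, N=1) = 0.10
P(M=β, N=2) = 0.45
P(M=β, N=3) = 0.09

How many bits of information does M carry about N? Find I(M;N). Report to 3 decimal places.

Marginals: p(M) = (0.3600, 0.6400), p(N) = (0.2200, 0.6600, 0.1200).
I(M;N) = Σ p(x,y)·log₂[p(x,y)/(p(x)p(y))].
  (α,1): 0.12·log₂(1.5152) = 0.0719
  (α,2): 0.21·log₂(0.8838) = -0.0374
  (α,3): 0.03·log₂(0.6944) = -0.0158
  (β,1): 0.10·log₂(0.7102) = -0.0494
  (β,2): 0.45·log₂(1.0653) = 0.0411
  (β,3): 0.09·log₂(1.1719) = 0.0206
Sum = 0.031 bits.

0.031 bits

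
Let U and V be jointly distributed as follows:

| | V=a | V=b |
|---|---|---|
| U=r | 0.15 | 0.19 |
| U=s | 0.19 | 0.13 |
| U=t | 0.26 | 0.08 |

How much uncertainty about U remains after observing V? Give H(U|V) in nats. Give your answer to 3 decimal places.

Marginals: p(U) = (0.3400, 0.3200, 0.3400), p(V) = (0.6000, 0.4000).
H(U|V) = Σ p(V) · H(U|V=·).
  V=a: p=0.6000, H(U|V=a) = 1.0731
  V=b: p=0.4000, H(U|V=b) = 1.0408
Weighted sum = 1.060 nats.

1.060 nats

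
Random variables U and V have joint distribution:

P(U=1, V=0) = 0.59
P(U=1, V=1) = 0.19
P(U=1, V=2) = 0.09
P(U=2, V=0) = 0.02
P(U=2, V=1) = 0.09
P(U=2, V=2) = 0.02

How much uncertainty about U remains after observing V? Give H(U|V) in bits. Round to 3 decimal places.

0.456 bits

Marginals: p(U) = (0.8700, 0.1300), p(V) = (0.6100, 0.2800, 0.1100).
H(U|V) = Σ p(V) · H(U|V=·).
  V=0: p=0.6100, H(U|V=0) = 0.2082
  V=1: p=0.2800, H(U|V=1) = 0.9059
  V=2: p=0.1100, H(U|V=2) = 0.6840
Weighted sum = 0.456 bits.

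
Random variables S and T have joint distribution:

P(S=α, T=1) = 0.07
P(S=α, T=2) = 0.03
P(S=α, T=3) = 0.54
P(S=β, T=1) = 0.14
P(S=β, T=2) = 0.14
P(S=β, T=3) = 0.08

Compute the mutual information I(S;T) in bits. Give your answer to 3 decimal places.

Marginals: p(S) = (0.6400, 0.3600), p(T) = (0.2100, 0.1700, 0.6200).
I(S;T) = H(S) + H(T) − H(S,T).
H(S) = 0.9427, H(T) = 1.3350, H(S,T) = 1.9861.
I(S;T) = 0.9427 + 1.3350 − 1.9861 = 0.292 bits.

0.292 bits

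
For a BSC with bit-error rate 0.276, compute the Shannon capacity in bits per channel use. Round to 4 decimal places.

Binary symmetric channel: C = 1 − h₂(ε) where h₂ is the binary entropy function.
h₂(0.276) = −0.276·log₂0.276 − 0.724·log₂0.724 = 0.8499.
C = 1 − 0.8499 = 0.1501 bits per channel use.

0.1501 bits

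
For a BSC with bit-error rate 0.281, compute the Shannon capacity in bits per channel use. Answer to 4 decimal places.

0.1432 bits

Binary symmetric channel: C = 1 − h₂(ε) where h₂ is the binary entropy function.
h₂(0.281) = −0.281·log₂0.281 − 0.719·log₂0.719 = 0.8568.
C = 1 − 0.8568 = 0.1432 bits per channel use.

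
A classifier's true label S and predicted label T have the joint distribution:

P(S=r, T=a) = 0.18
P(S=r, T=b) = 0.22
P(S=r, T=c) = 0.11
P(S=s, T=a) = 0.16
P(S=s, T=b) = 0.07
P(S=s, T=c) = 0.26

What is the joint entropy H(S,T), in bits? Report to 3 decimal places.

H(S,T) = −Σ p(x,y)·log₂ p(x,y) over all 6 cells.
  cell (r,a): −0.18·log₂0.18 = 0.4453
  cell (r,b): −0.22·log₂0.22 = 0.4806
  cell (r,c): −0.11·log₂0.11 = 0.3503
  cell (s,a): −0.16·log₂0.16 = 0.4230
  cell (s,b): −0.07·log₂0.07 = 0.2686
  cell (s,c): −0.26·log₂0.26 = 0.5053
Sum = 2.473 bits.

2.473 bits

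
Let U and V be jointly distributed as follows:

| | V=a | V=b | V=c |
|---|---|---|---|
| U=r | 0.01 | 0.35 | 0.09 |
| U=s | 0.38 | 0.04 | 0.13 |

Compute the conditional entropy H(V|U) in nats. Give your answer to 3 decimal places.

Marginals: p(U) = (0.4500, 0.5500), p(V) = (0.3900, 0.3900, 0.2200).
H(V|U) = Σ p(U) · H(V|U=·).
  U=r: p=0.4500, H(V|U=r) = 0.6019
  U=s: p=0.5500, H(V|U=s) = 0.7870
Weighted sum = 0.704 nats.

0.704 nats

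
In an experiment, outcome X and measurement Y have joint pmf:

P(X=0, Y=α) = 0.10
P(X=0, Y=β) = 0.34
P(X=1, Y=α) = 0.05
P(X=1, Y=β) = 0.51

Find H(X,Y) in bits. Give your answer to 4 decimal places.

1.5729 bits

H(X,Y) = −Σ p(x,y)·log₂ p(x,y) over all 4 cells.
  cell (0,α): −0.10·log₂0.10 = 0.33219
  cell (0,β): −0.34·log₂0.34 = 0.52917
  cell (1,α): −0.05·log₂0.05 = 0.21610
  cell (1,β): −0.51·log₂0.51 = 0.49543
Sum = 1.5729 bits.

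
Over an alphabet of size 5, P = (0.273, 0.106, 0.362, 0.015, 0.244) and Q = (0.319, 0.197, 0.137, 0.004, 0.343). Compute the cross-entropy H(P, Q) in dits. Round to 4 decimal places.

H(P,Q) = −Σ p·log₁₀ q.
  −0.273·log₁₀(0.319) = 0.13547
  −0.106·log₁₀(0.197) = 0.07479
  −0.362·log₁₀(0.137) = 0.31251
  −0.015·log₁₀(0.004) = 0.03597
  −0.244·log₁₀(0.343) = 0.11339
H(P,Q) = 0.6721 dits.

0.6721 dits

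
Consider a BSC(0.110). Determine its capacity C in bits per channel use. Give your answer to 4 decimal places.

Binary symmetric channel: C = 1 − h₂(ε) where h₂ is the binary entropy function.
h₂(0.110) = −0.110·log₂0.110 − 0.890·log₂0.890 = 0.4999.
C = 1 − 0.4999 = 0.5001 bits per channel use.

0.5001 bits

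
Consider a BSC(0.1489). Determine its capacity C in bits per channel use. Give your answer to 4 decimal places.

Binary symmetric channel: C = 1 − h₂(ε) where h₂ is the binary entropy function.
h₂(0.1489) = −0.1489·log₂0.1489 − 0.8511·log₂0.8511 = 0.6071.
C = 1 − 0.6071 = 0.3929 bits per channel use.

0.3929 bits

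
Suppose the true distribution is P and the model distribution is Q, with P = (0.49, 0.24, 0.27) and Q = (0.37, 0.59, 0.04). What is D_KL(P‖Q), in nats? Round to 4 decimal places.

D(P‖Q) = Σ p·ln(p/q).
  0.49·ln(0.49/0.37) = 0.13764
  0.24·ln(0.24/0.59) = -0.21588
  0.27·ln(0.27/0.04) = 0.51558
D(P‖Q) = 0.4373 nats.

0.4373 nats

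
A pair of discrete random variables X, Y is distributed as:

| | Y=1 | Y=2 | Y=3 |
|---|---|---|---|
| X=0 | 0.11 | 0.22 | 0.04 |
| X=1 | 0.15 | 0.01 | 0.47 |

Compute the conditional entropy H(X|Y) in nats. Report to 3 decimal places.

Chain rule: H(X|Y) = H(X,Y) − H(Y).
Marginals: p(X) = (0.3700, 0.6300), p(Y) = (0.2600, 0.2300, 0.5100).
H(X,Y) = 1.3901 nats; H(Y) = 1.0317 nats.
H(X|Y) = 1.3901 − 1.0317 = 0.358 nats.

0.358 nats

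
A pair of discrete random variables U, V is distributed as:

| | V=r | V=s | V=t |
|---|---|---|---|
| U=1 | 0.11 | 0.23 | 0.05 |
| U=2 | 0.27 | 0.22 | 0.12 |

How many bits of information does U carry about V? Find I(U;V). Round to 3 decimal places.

0.037 bits

Marginals: p(U) = (0.3900, 0.6100), p(V) = (0.3800, 0.4500, 0.1700).
I(U;V) = Σ p(x,y)·log₂[p(x,y)/(p(x)p(y))].
  (1,r): 0.11·log₂(0.7422) = -0.0473
  (1,s): 0.23·log₂(1.3105) = 0.0897
  (1,t): 0.05·log₂(0.7541) = -0.0204
  (2,r): 0.27·log₂(1.1648) = 0.0594
  (2,s): 0.22·log₂(0.8015) = -0.0702
  (2,t): 0.12·log₂(1.1572) = 0.0253
Sum = 0.037 bits.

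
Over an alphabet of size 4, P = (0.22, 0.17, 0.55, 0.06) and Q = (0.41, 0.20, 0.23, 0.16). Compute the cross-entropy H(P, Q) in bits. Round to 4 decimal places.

2.0025 bits

H(P,Q) = −Σ p·log₂ q.
  −0.22·log₂(0.41) = 0.28299
  −0.17·log₂(0.20) = 0.39473
  −0.55·log₂(0.23) = 1.16616
  −0.06·log₂(0.16) = 0.15863
H(P,Q) = 2.0025 bits.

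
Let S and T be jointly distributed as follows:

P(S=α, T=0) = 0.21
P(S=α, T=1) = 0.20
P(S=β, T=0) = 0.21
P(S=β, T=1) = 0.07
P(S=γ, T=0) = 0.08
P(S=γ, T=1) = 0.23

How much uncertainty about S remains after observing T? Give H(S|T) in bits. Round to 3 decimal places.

Marginals: p(S) = (0.4100, 0.2800, 0.3100), p(T) = (0.5000, 0.5000).
H(S|T) = Σ p(T) · H(S|T=·).
  T=0: p=0.5000, H(S|T=0) = 1.4743
  T=1: p=0.5000, H(S|T=1) = 1.4412
Weighted sum = 1.458 bits.

1.458 bits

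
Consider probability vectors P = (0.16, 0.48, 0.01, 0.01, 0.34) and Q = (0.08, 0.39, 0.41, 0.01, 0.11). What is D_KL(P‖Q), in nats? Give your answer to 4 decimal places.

0.5571 nats

D(P‖Q) = Σ p·ln(p/q).
  0.16·ln(0.16/0.08) = 0.11090
  0.48·ln(0.48/0.39) = 0.09967
  0.01·ln(0.01/0.41) = -0.03714
  0.01·ln(0.01/0.01) = 0.00000
  0.34·ln(0.34/0.11) = 0.38368
D(P‖Q) = 0.5571 nats.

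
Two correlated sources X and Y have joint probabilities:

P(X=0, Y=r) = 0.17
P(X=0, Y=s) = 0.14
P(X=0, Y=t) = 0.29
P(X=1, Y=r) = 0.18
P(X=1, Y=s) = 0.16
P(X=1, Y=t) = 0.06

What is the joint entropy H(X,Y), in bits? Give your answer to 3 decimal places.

2.461 bits

H(X,Y) = −Σ p(x,y)·log₂ p(x,y) over all 6 cells.
  cell (0,r): −0.17·log₂0.17 = 0.4346
  cell (0,s): −0.14·log₂0.14 = 0.3971
  cell (0,t): −0.29·log₂0.29 = 0.5179
  cell (1,r): −0.18·log₂0.18 = 0.4453
  cell (1,s): −0.16·log₂0.16 = 0.4230
  cell (1,t): −0.06·log₂0.06 = 0.2435
Sum = 2.461 bits.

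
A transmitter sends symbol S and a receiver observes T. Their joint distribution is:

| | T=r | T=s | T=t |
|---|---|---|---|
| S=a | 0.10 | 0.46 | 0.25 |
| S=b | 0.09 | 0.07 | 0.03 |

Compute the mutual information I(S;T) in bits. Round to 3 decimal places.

0.076 bits

Marginals: p(S) = (0.8100, 0.1900), p(T) = (0.1900, 0.5300, 0.2800).
I(S;T) = H(S) + H(T) − H(S,T).
H(S) = 0.7015, H(T) = 1.4549, H(S,T) = 2.0805.
I(S;T) = 0.7015 + 1.4549 − 2.0805 = 0.076 bits.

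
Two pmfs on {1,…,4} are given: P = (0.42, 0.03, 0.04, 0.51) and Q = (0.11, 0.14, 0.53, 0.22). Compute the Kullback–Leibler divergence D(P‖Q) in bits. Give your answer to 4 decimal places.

D(P‖Q) = Σ p·log₂(p/q).
  0.42·log₂(0.42/0.11) = 0.81181
  0.03·log₂(0.03/0.14) = -0.06667
  0.04·log₂(0.04/0.53) = -0.14912
  0.51·log₂(0.51/0.22) = 0.61863
D(P‖Q) = 1.2147 bits.

1.2147 bits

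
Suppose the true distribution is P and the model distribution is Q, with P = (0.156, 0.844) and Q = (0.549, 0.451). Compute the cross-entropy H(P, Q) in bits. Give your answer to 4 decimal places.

1.1045 bits

H(P,Q) = −Σ p·log₂ q.
  −0.156·log₂(0.549) = 0.13496
  −0.844·log₂(0.451) = 0.96959
H(P,Q) = 1.1045 bits.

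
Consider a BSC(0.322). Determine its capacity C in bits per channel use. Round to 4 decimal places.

0.0935 bits

Binary symmetric channel: C = 1 − h₂(ε) where h₂ is the binary entropy function.
h₂(0.322) = −0.322·log₂0.322 − 0.678·log₂0.678 = 0.9065.
C = 1 − 0.9065 = 0.0935 bits per channel use.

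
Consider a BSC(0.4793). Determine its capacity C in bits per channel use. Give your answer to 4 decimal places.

Binary symmetric channel: C = 1 − h₂(ε) where h₂ is the binary entropy function.
h₂(0.4793) = −0.4793·log₂0.4793 − 0.5207·log₂0.5207 = 0.9988.
C = 1 − 0.9988 = 0.0012 bits per channel use.

0.0012 bits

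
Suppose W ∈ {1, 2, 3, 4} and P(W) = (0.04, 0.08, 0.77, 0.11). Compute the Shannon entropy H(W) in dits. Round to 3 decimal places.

0.337 dits

H(W) = −Σ p·log₁₀ p.
  −(0.04)·log₁₀(0.04) = 0.0559
  −(0.08)·log₁₀(0.08) = 0.0878
  −(0.77)·log₁₀(0.77) = 0.0874
  −(0.11)·log₁₀(0.11) = 0.1054
Sum: 0.0559 + 0.0878 + 0.0874 + 0.1054 = 0.337 dits.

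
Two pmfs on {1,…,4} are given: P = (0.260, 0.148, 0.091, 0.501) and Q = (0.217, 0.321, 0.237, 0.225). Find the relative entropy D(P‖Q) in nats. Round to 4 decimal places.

D(P‖Q) = Σ p·ln(p/q).
  0.260·ln(0.260/0.217) = 0.04700
  0.148·ln(0.148/0.321) = -0.11459
  0.091·ln(0.091/0.237) = -0.08711
  0.501·ln(0.501/0.225) = 0.40105
D(P‖Q) = 0.2464 nats.

0.2464 nats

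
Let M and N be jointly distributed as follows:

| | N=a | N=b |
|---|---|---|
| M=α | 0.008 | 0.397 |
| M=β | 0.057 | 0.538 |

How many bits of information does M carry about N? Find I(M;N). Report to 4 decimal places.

Marginals: p(M) = (0.4050, 0.5950), p(N) = (0.0650, 0.9350).
I(M;N) = H(M) + H(N) − H(M,N).
H(M) = 0.9738, H(N) = 0.3470, H(M,N) = 1.3016.
I(M;N) = 0.9738 + 0.3470 − 1.3016 = 0.0192 bits.

0.0192 bits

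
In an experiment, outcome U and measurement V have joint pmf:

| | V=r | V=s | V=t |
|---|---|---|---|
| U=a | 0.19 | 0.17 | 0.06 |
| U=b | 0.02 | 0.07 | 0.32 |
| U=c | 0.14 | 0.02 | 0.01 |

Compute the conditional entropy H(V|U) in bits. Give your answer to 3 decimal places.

Marginals: p(U) = (0.4200, 0.4100, 0.1700), p(V) = (0.3500, 0.2600, 0.3900).
H(V|U) = Σ p(U) · H(V|U=·).
  U=a: p=0.4200, H(V|U=a) = 1.4469
  U=b: p=0.4100, H(V|U=b) = 0.9270
  U=c: p=0.1700, H(V|U=c) = 0.8343
Weighted sum = 1.130 bits.

1.130 bits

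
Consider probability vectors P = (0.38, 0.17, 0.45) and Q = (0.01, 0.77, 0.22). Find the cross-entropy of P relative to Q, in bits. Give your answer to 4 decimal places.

3.5718 bits

H(P,Q) = −Σ p·log₂ q.
  −0.38·log₂(0.01) = 2.52467
  −0.17·log₂(0.77) = 0.06410
  −0.45·log₂(0.22) = 0.98299
H(P,Q) = 3.5718 bits.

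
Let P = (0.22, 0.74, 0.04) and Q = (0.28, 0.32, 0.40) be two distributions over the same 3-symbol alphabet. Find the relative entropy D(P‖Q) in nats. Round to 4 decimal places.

0.4752 nats

D(P‖Q) = Σ p·ln(p/q).
  0.22·ln(0.22/0.28) = -0.05306
  0.74·ln(0.74/0.32) = 0.62036
  0.04·ln(0.04/0.40) = -0.09210
D(P‖Q) = 0.4752 nats.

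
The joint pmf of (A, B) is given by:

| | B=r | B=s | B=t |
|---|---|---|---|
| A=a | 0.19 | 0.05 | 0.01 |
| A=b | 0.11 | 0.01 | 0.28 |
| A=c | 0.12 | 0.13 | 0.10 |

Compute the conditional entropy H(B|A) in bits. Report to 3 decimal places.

1.192 bits

Chain rule: H(B|A) = H(A,B) − H(A).
Marginals: p(A) = (0.2500, 0.4000, 0.3500), p(B) = (0.4200, 0.1900, 0.3900).
H(A,B) = 2.7506 bits; H(A) = 1.5589 bits.
H(B|A) = 2.7506 − 1.5589 = 1.192 bits.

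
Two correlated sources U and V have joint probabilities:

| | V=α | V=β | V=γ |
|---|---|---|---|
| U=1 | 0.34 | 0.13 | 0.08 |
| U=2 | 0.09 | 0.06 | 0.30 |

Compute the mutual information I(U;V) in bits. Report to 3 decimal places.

Marginals: p(U) = (0.5500, 0.4500), p(V) = (0.4300, 0.1900, 0.3800).
I(U;V) = H(U) + H(V) − H(U,V).
H(U) = 0.9928, H(V) = 1.5092, H(U,V) = 2.2806.
I(U;V) = 0.9928 + 1.5092 − 2.2806 = 0.221 bits.

0.221 bits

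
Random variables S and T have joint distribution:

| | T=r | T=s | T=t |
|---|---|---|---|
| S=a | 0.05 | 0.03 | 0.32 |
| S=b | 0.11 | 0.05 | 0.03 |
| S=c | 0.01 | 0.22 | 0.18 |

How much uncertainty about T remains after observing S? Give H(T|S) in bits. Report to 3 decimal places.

1.093 bits

Chain rule: H(T|S) = H(S,T) − H(S).
Marginals: p(S) = (0.4000, 0.1900, 0.4100), p(T) = (0.1700, 0.3000, 0.5300).
H(S,T) = 2.6044 bits; H(S) = 1.5114 bits.
H(T|S) = 2.6044 − 1.5114 = 1.093 bits.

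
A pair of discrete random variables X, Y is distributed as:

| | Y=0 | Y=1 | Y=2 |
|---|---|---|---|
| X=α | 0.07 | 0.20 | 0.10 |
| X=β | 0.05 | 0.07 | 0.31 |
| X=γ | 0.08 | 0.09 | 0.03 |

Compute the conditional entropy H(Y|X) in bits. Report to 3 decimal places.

1.311 bits

Chain rule: H(Y|X) = H(X,Y) − H(X).
Marginals: p(X) = (0.3700, 0.4300, 0.2000), p(Y) = (0.2000, 0.3600, 0.4400).
H(X,Y) = 2.8295 bits; H(X) = 1.5187 bits.
H(Y|X) = 2.8295 − 1.5187 = 1.311 bits.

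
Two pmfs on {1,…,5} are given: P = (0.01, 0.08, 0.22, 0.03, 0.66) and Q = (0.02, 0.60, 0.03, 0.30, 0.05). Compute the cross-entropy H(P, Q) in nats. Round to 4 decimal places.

2.8647 nats

H(P,Q) = −Σ p·ln q.
  −0.01·ln(0.02) = 0.03912
  −0.08·ln(0.60) = 0.04087
  −0.22·ln(0.03) = 0.77144
  −0.03·ln(0.30) = 0.03612
  −0.66·ln(0.05) = 1.97718
H(P,Q) = 2.8647 nats.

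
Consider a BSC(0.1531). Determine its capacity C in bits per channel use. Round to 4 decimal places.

Binary symmetric channel: C = 1 − h₂(ε) where h₂ is the binary entropy function.
h₂(0.1531) = −0.1531·log₂0.1531 − 0.8469·log₂0.8469 = 0.6175.
C = 1 − 0.6175 = 0.3825 bits per channel use.

0.3825 bits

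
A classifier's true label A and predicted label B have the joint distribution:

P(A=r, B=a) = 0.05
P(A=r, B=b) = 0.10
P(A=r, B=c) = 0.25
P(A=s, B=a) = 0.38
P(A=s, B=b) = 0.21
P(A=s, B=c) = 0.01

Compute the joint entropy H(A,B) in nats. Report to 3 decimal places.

H(A,B) = −Σ p(x,y)·ln p(x,y) over all 6 cells.
  cell (r,a): −0.05·ln0.05 = 0.1498
  cell (r,b): −0.10·ln0.10 = 0.2303
  cell (r,c): −0.25·ln0.25 = 0.3466
  cell (s,a): −0.38·ln0.38 = 0.3677
  cell (s,b): −0.21·ln0.21 = 0.3277
  cell (s,c): −0.01·ln0.01 = 0.0461
Sum = 1.468 nats.

1.468 nats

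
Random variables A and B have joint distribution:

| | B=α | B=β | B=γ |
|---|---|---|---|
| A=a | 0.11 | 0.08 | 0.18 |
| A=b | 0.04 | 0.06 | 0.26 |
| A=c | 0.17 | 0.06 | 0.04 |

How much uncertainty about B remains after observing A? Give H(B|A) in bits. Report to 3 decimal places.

Marginals: p(A) = (0.3700, 0.3600, 0.2700), p(B) = (0.3200, 0.2000, 0.4800).
H(B|A) = Σ p(A) · H(B|A=·).
  A=a: p=0.3700, H(B|A=a) = 1.5037
  A=b: p=0.3600, H(B|A=b) = 1.1221
  A=c: p=0.2700, H(B|A=c) = 1.3106
Weighted sum = 1.314 bits.

1.314 bits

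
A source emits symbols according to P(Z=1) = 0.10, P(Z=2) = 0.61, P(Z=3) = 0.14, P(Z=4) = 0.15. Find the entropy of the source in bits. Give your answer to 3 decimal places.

H(Z) = −Σ p·log₂ p.
  −(0.10)·log₂(0.10) = 0.3322
  −(0.61)·log₂(0.61) = 0.4350
  −(0.14)·log₂(0.14) = 0.3971
  −(0.15)·log₂(0.15) = 0.4105
Sum: 0.3322 + 0.4350 + 0.3971 + 0.4105 = 1.575 bits.

1.575 bits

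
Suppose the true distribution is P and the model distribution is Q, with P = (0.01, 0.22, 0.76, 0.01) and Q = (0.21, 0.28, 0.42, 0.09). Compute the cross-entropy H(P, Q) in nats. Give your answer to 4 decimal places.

0.9790 nats

H(P,Q) = −Σ p·ln q.
  −0.01·ln(0.21) = 0.01561
  −0.22·ln(0.28) = 0.28005
  −0.76·ln(0.42) = 0.65930
  −0.01·ln(0.09) = 0.02408
H(P,Q) = 0.9790 nats.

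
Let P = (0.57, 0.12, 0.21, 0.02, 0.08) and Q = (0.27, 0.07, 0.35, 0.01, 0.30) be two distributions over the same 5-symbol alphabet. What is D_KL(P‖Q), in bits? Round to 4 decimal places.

0.4205 bits

D(P‖Q) = Σ p·log₂(p/q).
  0.57·log₂(0.57/0.27) = 0.61446
  0.12·log₂(0.12/0.07) = 0.09331
  0.21·log₂(0.21/0.35) = -0.15476
  0.02·log₂(0.02/0.01) = 0.02000
  0.08·log₂(0.08/0.30) = -0.15255
D(P‖Q) = 0.4205 bits.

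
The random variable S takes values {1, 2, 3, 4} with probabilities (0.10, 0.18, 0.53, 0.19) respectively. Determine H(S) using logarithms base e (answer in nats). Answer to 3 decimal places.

1.191 nats

H(S) = −Σ p·ln p.
  −(0.10)·ln(0.10) = 0.2303
  −(0.18)·ln(0.18) = 0.3087
  −(0.53)·ln(0.53) = 0.3365
  −(0.19)·ln(0.19) = 0.3155
Sum: 0.2303 + 0.3087 + 0.3365 + 0.3155 = 1.191 nats.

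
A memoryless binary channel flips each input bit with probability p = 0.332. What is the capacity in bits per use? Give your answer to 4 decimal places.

0.0830 bits

Binary symmetric channel: C = 1 − h₂(ε) where h₂ is the binary entropy function.
h₂(0.332) = −0.332·log₂0.332 − 0.668·log₂0.668 = 0.9170.
C = 1 − 0.9170 = 0.0830 bits per channel use.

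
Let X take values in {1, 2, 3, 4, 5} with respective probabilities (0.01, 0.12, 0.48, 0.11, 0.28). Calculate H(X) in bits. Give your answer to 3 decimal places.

1.806 bits

H(X) = −Σ p·log₂ p.
  −(0.01)·log₂(0.01) = 0.0664
  −(0.12)·log₂(0.12) = 0.3671
  −(0.48)·log₂(0.48) = 0.5083
  −(0.11)·log₂(0.11) = 0.3503
  −(0.28)·log₂(0.28) = 0.5142
Sum: 0.0664 + 0.3671 + 0.5083 + 0.3503 + 0.5142 = 1.806 bits.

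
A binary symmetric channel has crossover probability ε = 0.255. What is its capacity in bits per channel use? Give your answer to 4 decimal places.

Binary symmetric channel: C = 1 − h₂(ε) where h₂ is the binary entropy function.
h₂(0.255) = −0.255·log₂0.255 − 0.745·log₂0.745 = 0.8191.
C = 1 − 0.8191 = 0.1809 bits per channel use.

0.1809 bits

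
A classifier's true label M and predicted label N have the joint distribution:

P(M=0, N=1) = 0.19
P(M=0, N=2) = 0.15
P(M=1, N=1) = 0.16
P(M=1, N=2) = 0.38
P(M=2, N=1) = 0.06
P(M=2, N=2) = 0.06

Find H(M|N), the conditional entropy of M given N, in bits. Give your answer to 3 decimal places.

1.330 bits

Chain rule: H(M|N) = H(M,N) − H(N).
Marginals: p(M) = (0.3400, 0.5400, 0.1200), p(N) = (0.4100, 0.5900).
H(M,N) = 2.3063 bits; H(N) = 0.9765 bits.
H(M|N) = 2.3063 − 0.9765 = 1.330 bits.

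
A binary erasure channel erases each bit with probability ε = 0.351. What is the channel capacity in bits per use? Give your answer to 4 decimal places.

Binary erasure channel: capacity C = 1 − ε.
C = 1 − 0.351 = 0.6490 bits per channel use.

0.6490 bits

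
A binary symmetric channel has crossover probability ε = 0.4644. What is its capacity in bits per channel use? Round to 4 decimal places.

0.0037 bits

Binary symmetric channel: C = 1 − h₂(ε) where h₂ is the binary entropy function.
h₂(0.4644) = −0.4644·log₂0.4644 − 0.5356·log₂0.5356 = 0.9963.
C = 1 − 0.9963 = 0.0037 bits per channel use.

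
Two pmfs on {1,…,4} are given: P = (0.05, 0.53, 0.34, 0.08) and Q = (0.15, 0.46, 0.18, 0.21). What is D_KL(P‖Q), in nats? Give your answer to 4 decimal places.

0.1592 nats

D(P‖Q) = Σ p·ln(p/q).
  0.05·ln(0.05/0.15) = -0.05493
  0.53·ln(0.53/0.46) = 0.07507
  0.34·ln(0.34/0.18) = 0.21624
  0.08·ln(0.08/0.21) = -0.07721
D(P‖Q) = 0.1592 nats.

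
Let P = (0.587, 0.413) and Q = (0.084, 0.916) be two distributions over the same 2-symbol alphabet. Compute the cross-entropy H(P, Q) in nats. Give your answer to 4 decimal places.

1.4902 nats

H(P,Q) = −Σ p·ln q.
  −0.587·ln(0.084) = 1.45396
  −0.413·ln(0.916) = 0.03624
H(P,Q) = 1.4902 nats.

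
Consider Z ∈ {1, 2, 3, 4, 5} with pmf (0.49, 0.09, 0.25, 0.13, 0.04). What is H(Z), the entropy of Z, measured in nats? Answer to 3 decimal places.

1.307 nats

H(Z) = −Σ p·ln p.
  −(0.49)·ln(0.49) = 0.3495
  −(0.09)·ln(0.09) = 0.2167
  −(0.25)·ln(0.25) = 0.3466
  −(0.13)·ln(0.13) = 0.2652
  −(0.04)·ln(0.04) = 0.1288
Sum: 0.3495 + 0.2167 + 0.3466 + 0.2652 + 0.1288 = 1.307 nats.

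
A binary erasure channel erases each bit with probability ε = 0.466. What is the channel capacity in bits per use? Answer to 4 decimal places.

Binary erasure channel: capacity C = 1 − ε.
C = 1 − 0.466 = 0.5340 bits per channel use.

0.5340 bits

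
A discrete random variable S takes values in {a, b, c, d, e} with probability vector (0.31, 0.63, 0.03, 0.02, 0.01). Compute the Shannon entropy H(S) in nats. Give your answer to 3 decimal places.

H(S) = −Σ p·ln p.
  −(0.31)·ln(0.31) = 0.3631
  −(0.63)·ln(0.63) = 0.2911
  −(0.03)·ln(0.03) = 0.1052
  −(0.02)·ln(0.02) = 0.0782
  −(0.01)·ln(0.01) = 0.0461
Sum: 0.3631 + 0.2911 + 0.1052 + 0.0782 + 0.0461 = 0.884 nats.

0.884 nats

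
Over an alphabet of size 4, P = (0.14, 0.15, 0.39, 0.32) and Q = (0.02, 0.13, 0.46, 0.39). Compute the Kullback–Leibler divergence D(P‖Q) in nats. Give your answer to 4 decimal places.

0.1662 nats

D(P‖Q) = Σ p·ln(p/q).
  0.14·ln(0.14/0.02) = 0.27243
  0.15·ln(0.15/0.13) = 0.02147
  0.39·ln(0.39/0.46) = -0.06438
  0.32·ln(0.32/0.39) = -0.06330
D(P‖Q) = 0.1662 nats.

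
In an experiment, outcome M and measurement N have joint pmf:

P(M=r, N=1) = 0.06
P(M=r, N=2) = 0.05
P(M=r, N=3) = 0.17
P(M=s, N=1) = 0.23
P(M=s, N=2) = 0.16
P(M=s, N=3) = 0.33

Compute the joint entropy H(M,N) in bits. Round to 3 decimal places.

2.333 bits

H(M,N) = −Σ p(x,y)·log₂ p(x,y) over all 6 cells.
  cell (r,1): −0.06·log₂0.06 = 0.2435
  cell (r,2): −0.05·log₂0.05 = 0.2161
  cell (r,3): −0.17·log₂0.17 = 0.4346
  cell (s,1): −0.23·log₂0.23 = 0.4877
  cell (s,2): −0.16·log₂0.16 = 0.4230
  cell (s,3): −0.33·log₂0.33 = 0.5278
Sum = 2.333 bits.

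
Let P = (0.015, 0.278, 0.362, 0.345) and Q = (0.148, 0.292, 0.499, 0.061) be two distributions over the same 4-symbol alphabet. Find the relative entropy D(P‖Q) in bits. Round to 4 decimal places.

D(P‖Q) = Σ p·log₂(p/q).
  0.015·log₂(0.015/0.148) = -0.04954
  0.278·log₂(0.278/0.292) = -0.01971
  0.362·log₂(0.362/0.499) = -0.16762
  0.345·log₂(0.345/0.061) = 0.86240
D(P‖Q) = 0.6255 bits.

0.6255 bits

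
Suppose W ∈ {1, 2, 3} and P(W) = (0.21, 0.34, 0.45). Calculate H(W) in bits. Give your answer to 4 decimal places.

H(W) = −Σ p·log₂ p.
  −(0.21)·log₂(0.21) = 0.47282
  −(0.34)·log₂(0.34) = 0.52917
  −(0.45)·log₂(0.45) = 0.51840
Sum: 0.47282 + 0.52917 + 0.51840 = 1.5204 bits.

1.5204 bits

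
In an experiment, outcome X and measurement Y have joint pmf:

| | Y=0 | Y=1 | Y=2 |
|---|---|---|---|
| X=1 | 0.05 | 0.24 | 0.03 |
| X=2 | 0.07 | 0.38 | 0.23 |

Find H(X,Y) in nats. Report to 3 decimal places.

1.489 nats

H(X,Y) = −Σ p(x,y)·ln p(x,y) over all 6 cells.
  cell (1,0): −0.05·ln0.05 = 0.1498
  cell (1,1): −0.24·ln0.24 = 0.3425
  cell (1,2): −0.03·ln0.03 = 0.1052
  cell (2,0): −0.07·ln0.07 = 0.1861
  cell (2,1): −0.38·ln0.38 = 0.3677
  cell (2,2): −0.23·ln0.23 = 0.3380
Sum = 1.489 nats.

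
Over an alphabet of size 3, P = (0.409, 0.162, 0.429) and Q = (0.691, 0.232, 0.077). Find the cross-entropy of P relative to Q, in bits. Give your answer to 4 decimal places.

H(P,Q) = −Σ p·log₂ q.
  −0.409·log₂(0.691) = 0.21810
  −0.162·log₂(0.232) = 0.34146
  −0.429·log₂(0.077) = 1.58687
H(P,Q) = 2.1464 bits.

2.1464 bits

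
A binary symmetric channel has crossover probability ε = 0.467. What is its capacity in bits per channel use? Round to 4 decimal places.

Binary symmetric channel: C = 1 − h₂(ε) where h₂ is the binary entropy function.
h₂(0.467) = −0.467·log₂0.467 − 0.533·log₂0.533 = 0.9969.
C = 1 − 0.9969 = 0.0031 bits per channel use.

0.0031 bits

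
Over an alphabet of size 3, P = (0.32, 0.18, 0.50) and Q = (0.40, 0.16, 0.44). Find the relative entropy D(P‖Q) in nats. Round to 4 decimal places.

D(P‖Q) = Σ p·ln(p/q).
  0.32·ln(0.32/0.40) = -0.07141
  0.18·ln(0.18/0.16) = 0.02120
  0.50·ln(0.50/0.44) = 0.06392
D(P‖Q) = 0.0137 nats.

0.0137 nats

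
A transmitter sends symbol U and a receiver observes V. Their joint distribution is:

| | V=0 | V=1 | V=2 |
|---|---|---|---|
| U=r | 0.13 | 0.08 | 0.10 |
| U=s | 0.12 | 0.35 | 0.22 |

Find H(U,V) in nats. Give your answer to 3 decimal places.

1.653 nats

H(U,V) = −Σ p(x,y)·ln p(x,y) over all 6 cells.
  cell (r,0): −0.13·ln0.13 = 0.2652
  cell (r,1): −0.08·ln0.08 = 0.2021
  cell (r,2): −0.10·ln0.10 = 0.2303
  cell (s,0): −0.12·ln0.12 = 0.2544
  cell (s,1): −0.35·ln0.35 = 0.3674
  cell (s,2): −0.22·ln0.22 = 0.3331
Sum = 1.653 nats.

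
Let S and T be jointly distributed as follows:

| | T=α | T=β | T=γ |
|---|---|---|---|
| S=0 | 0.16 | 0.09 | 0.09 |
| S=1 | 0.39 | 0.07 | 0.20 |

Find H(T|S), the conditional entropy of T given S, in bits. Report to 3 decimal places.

Marginals: p(S) = (0.3400, 0.6600), p(T) = (0.5500, 0.1600, 0.2900).
H(T|S) = Σ p(S) · H(T|S=·).
  S=0: p=0.3400, H(T|S=0) = 1.5269
  S=1: p=0.6600, H(T|S=1) = 1.3138
Weighted sum = 1.386 bits.

1.386 bits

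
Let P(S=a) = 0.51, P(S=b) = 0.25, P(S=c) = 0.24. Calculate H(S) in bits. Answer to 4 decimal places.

H(S) = −Σ p·log₂ p.
  −(0.51)·log₂(0.51) = 0.49543
  −(0.25)·log₂(0.25) = 0.50000
  −(0.24)·log₂(0.24) = 0.49413
Sum: 0.49543 + 0.50000 + 0.49413 = 1.4896 bits.

1.4896 bits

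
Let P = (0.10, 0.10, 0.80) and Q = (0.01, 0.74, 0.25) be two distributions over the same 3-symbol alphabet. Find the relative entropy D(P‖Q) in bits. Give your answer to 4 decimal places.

D(P‖Q) = Σ p·log₂(p/q).
  0.10·log₂(0.10/0.01) = 0.33219
  0.10·log₂(0.10/0.74) = -0.28875
  0.80·log₂(0.80/0.25) = 1.34246
D(P‖Q) = 1.3859 bits.

1.3859 bits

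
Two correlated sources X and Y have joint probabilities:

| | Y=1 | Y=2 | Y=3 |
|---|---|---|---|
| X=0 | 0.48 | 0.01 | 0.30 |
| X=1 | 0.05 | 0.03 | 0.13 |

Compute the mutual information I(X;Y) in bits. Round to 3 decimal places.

Marginals: p(X) = (0.7900, 0.2100), p(Y) = (0.5300, 0.0400, 0.4300).
I(X;Y) = H(X) + H(Y) − H(X,Y).
H(X) = 0.7415, H(Y) = 1.1948, H(X,Y) = 1.8463.
I(X;Y) = 0.7415 + 1.1948 − 1.8463 = 0.090 bits.

0.090 bits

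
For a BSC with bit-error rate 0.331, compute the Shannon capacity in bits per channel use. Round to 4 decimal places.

0.0841 bits

Binary symmetric channel: C = 1 − h₂(ε) where h₂ is the binary entropy function.
h₂(0.331) = −0.331·log₂0.331 − 0.669·log₂0.669 = 0.9159.
C = 1 − 0.9159 = 0.0841 bits per channel use.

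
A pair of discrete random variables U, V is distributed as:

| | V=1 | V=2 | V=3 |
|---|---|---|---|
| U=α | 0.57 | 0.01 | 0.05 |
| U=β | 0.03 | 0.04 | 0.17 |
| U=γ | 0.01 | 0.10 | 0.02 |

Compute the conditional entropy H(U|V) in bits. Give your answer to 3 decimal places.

Marginals: p(U) = (0.6300, 0.2400, 0.1300), p(V) = (0.6100, 0.1500, 0.2400).
H(U|V) = Σ p(V) · H(U|V=·).
  V=1: p=0.6100, H(U|V=1) = 0.4024
  V=2: p=0.1500, H(U|V=2) = 1.1589
  V=3: p=0.2400, H(U|V=3) = 1.1226
Weighted sum = 0.689 bits.

0.689 bits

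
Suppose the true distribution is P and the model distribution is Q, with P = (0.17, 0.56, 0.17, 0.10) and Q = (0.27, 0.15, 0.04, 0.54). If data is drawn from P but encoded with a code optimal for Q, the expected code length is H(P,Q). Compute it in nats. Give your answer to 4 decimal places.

1.8938 nats

H(P,Q) = −Σ p·ln q.
  −0.17·ln(0.27) = 0.22259
  −0.56·ln(0.15) = 1.06239
  −0.17·ln(0.04) = 0.54721
  −0.10·ln(0.54) = 0.06162
H(P,Q) = 1.8938 nats.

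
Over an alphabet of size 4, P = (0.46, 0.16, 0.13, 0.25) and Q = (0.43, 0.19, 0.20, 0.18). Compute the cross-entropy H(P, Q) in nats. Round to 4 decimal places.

1.2919 nats

H(P,Q) = −Σ p·ln q.
  −0.46·ln(0.43) = 0.38823
  −0.16·ln(0.19) = 0.26572
  −0.13·ln(0.20) = 0.20923
  −0.25·ln(0.18) = 0.42870
H(P,Q) = 1.2919 nats.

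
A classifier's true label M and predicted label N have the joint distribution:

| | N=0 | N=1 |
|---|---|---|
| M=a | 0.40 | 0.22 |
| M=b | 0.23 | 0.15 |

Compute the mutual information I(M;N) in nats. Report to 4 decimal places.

0.0008 nats

Marginals: p(M) = (0.6200, 0.3800), p(N) = (0.6300, 0.3700).
I(M;N) = Σ p(x,y)·ln[p(x,y)/(p(x)p(y))].
  (a,0): 0.40·ln(1.0241) = 0.00951
  (a,1): 0.22·ln(0.9590) = -0.00920
  (b,0): 0.23·ln(0.9607) = -0.00921
  (b,1): 0.15·ln(1.0669) = 0.00971
Sum = 0.0008 nats.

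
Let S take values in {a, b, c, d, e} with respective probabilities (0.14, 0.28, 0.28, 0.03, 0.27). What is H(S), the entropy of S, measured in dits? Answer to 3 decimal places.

H(S) = −Σ p·log₁₀ p.
  −(0.14)·log₁₀(0.14) = 0.1195
  −(0.28)·log₁₀(0.28) = 0.1548
  −(0.28)·log₁₀(0.28) = 0.1548
  −(0.03)·log₁₀(0.03) = 0.0457
  −(0.27)·log₁₀(0.27) = 0.1535
Sum: 0.1195 + 0.1548 + 0.1548 + 0.0457 + 0.1535 = 0.628 dits.

0.628 dits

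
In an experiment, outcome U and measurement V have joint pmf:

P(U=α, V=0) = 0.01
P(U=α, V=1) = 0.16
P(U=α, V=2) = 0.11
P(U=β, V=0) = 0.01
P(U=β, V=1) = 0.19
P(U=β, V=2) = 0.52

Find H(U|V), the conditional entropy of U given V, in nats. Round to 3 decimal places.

0.547 nats

Marginals: p(U) = (0.2800, 0.7200), p(V) = (0.0200, 0.3500, 0.6300).
H(U|V) = Σ p(V) · H(U|V=·).
  V=0: p=0.0200, H(U|V=0) = 0.6931
  V=1: p=0.3500, H(U|V=1) = 0.6895
  V=2: p=0.6300, H(U|V=2) = 0.4631
Weighted sum = 0.547 nats.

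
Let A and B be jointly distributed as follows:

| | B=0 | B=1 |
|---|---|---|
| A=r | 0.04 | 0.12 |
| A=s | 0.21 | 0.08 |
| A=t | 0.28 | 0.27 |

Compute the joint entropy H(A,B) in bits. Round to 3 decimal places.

2.341 bits

H(A,B) = −Σ p(x,y)·log₂ p(x,y) over all 6 cells.
  cell (r,0): −0.04·log₂0.04 = 0.1858
  cell (r,1): −0.12·log₂0.12 = 0.3671
  cell (s,0): −0.21·log₂0.21 = 0.4728
  cell (s,1): −0.08·log₂0.08 = 0.2915
  cell (t,0): −0.28·log₂0.28 = 0.5142
  cell (t,1): −0.27·log₂0.27 = 0.5100
Sum = 2.341 bits.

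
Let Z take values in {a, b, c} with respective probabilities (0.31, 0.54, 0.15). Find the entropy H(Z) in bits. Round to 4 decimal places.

H(Z) = −Σ p·log₂ p.
  −(0.31)·log₂(0.31) = 0.52379
  −(0.54)·log₂(0.54) = 0.48004
  −(0.15)·log₂(0.15) = 0.41054
Sum: 0.52379 + 0.48004 + 0.41054 = 1.4144 bits.

1.4144 bits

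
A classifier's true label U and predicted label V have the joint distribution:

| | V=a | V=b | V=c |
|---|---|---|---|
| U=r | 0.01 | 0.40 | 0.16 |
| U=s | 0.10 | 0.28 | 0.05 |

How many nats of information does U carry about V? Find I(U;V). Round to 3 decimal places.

Marginals: p(U) = (0.5700, 0.4300), p(V) = (0.1100, 0.6800, 0.2100).
I(U;V) = Σ p(x,y)·ln[p(x,y)/(p(x)p(y))].
  (r,a): 0.01·ln(0.1595) = -0.0184
  (r,b): 0.40·ln(1.0320) = 0.0126
  (r,c): 0.16·ln(1.3367) = 0.0464
  (s,a): 0.10·ln(2.1142) = 0.0749
  (s,b): 0.28·ln(0.9576) = -0.0121
  (s,c): 0.05·ln(0.5537) = -0.0296
Sum = 0.074 nats.

0.074 nats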